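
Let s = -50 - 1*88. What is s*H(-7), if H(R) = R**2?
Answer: -6762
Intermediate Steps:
s = -138 (s = -50 - 88 = -138)
s*H(-7) = -138*(-7)**2 = -138*49 = -6762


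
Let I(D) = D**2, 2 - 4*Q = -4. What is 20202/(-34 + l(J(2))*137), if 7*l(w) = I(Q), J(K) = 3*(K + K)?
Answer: 565656/281 ≈ 2013.0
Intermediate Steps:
Q = 3/2 (Q = 1/2 - 1/4*(-4) = 1/2 + 1 = 3/2 ≈ 1.5000)
J(K) = 6*K (J(K) = 3*(2*K) = 6*K)
l(w) = 9/28 (l(w) = (3/2)**2/7 = (1/7)*(9/4) = 9/28)
20202/(-34 + l(J(2))*137) = 20202/(-34 + (9/28)*137) = 20202/(-34 + 1233/28) = 20202/(281/28) = 20202*(28/281) = 565656/281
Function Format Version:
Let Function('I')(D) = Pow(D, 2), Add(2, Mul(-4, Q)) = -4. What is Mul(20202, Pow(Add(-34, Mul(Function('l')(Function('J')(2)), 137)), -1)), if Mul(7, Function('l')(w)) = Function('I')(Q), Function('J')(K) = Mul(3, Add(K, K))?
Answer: Rational(565656, 281) ≈ 2013.0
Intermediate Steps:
Q = Rational(3, 2) (Q = Add(Rational(1, 2), Mul(Rational(-1, 4), -4)) = Add(Rational(1, 2), 1) = Rational(3, 2) ≈ 1.5000)
Function('J')(K) = Mul(6, K) (Function('J')(K) = Mul(3, Mul(2, K)) = Mul(6, K))
Function('l')(w) = Rational(9, 28) (Function('l')(w) = Mul(Rational(1, 7), Pow(Rational(3, 2), 2)) = Mul(Rational(1, 7), Rational(9, 4)) = Rational(9, 28))
Mul(20202, Pow(Add(-34, Mul(Function('l')(Function('J')(2)), 137)), -1)) = Mul(20202, Pow(Add(-34, Mul(Rational(9, 28), 137)), -1)) = Mul(20202, Pow(Add(-34, Rational(1233, 28)), -1)) = Mul(20202, Pow(Rational(281, 28), -1)) = Mul(20202, Rational(28, 281)) = Rational(565656, 281)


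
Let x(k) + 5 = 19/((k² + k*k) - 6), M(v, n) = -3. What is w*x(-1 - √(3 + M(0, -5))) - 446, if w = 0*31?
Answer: -446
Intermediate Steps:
w = 0
x(k) = -5 + 19/(-6 + 2*k²) (x(k) = -5 + 19/((k² + k*k) - 6) = -5 + 19/((k² + k²) - 6) = -5 + 19/(2*k² - 6) = -5 + 19/(-6 + 2*k²))
w*x(-1 - √(3 + M(0, -5))) - 446 = 0*((49 - 10*(-1 - √(3 - 3))²)/(2*(-3 + (-1 - √(3 - 3))²))) - 446 = 0*((49 - 10*(-1 - √0)²)/(2*(-3 + (-1 - √0)²))) - 446 = 0*((49 - 10*(-1 - 1*0)²)/(2*(-3 + (-1 - 1*0)²))) - 446 = 0*((49 - 10*(-1 + 0)²)/(2*(-3 + (-1 + 0)²))) - 446 = 0*((49 - 10*(-1)²)/(2*(-3 + (-1)²))) - 446 = 0*((49 - 10*1)/(2*(-3 + 1))) - 446 = 0*((½)*(49 - 10)/(-2)) - 446 = 0*((½)*(-½)*39) - 446 = 0*(-39/4) - 446 = 0 - 446 = -446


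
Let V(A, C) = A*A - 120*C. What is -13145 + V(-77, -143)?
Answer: 9944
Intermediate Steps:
V(A, C) = A² - 120*C
-13145 + V(-77, -143) = -13145 + ((-77)² - 120*(-143)) = -13145 + (5929 + 17160) = -13145 + 23089 = 9944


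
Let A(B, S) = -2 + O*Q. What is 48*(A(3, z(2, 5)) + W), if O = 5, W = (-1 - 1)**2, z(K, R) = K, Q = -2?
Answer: -384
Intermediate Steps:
W = 4 (W = (-2)**2 = 4)
A(B, S) = -12 (A(B, S) = -2 + 5*(-2) = -2 - 10 = -12)
48*(A(3, z(2, 5)) + W) = 48*(-12 + 4) = 48*(-8) = -384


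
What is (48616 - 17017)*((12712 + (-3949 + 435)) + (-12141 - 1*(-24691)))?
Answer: 687215052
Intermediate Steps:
(48616 - 17017)*((12712 + (-3949 + 435)) + (-12141 - 1*(-24691))) = 31599*((12712 - 3514) + (-12141 + 24691)) = 31599*(9198 + 12550) = 31599*21748 = 687215052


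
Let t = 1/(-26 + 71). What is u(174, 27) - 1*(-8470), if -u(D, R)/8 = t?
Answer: 381142/45 ≈ 8469.8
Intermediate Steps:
t = 1/45 ≈ 0.022222
u(D, R) = -8/45 (u(D, R) = -8*1/45 = -8/45)
u(174, 27) - 1*(-8470) = -8/45 - 1*(-8470) = -8/45 + 8470 = 381142/45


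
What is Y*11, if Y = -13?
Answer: -143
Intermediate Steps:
Y*11 = -13*11 = -143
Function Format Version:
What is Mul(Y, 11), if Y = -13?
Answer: -143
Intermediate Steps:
Mul(Y, 11) = Mul(-13, 11) = -143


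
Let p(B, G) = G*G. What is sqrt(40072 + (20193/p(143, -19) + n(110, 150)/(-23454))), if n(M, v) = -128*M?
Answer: sqrt(221356288914305)/74271 ≈ 200.32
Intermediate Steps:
p(B, G) = G**2
sqrt(40072 + (20193/p(143, -19) + n(110, 150)/(-23454))) = sqrt(40072 + (20193/((-19)**2) - 128*110/(-23454))) = sqrt(40072 + (20193/361 - 14080*(-1/23454))) = sqrt(40072 + (20193*(1/361) + 7040/11727)) = sqrt(40072 + (20193/361 + 7040/11727)) = sqrt(40072 + 239344751/4233447) = sqrt(169882032935/4233447) = sqrt(221356288914305)/74271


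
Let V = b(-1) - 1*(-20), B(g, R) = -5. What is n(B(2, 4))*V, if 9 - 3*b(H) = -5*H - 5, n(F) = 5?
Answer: 115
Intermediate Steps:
b(H) = 14/3 + 5*H/3 (b(H) = 3 - (-5*H - 5)/3 = 3 - (-5 - 5*H)/3 = 3 + (5/3 + 5*H/3) = 14/3 + 5*H/3)
V = 23 (V = (14/3 + (5/3)*(-1)) - 1*(-20) = (14/3 - 5/3) + 20 = 3 + 20 = 23)
n(B(2, 4))*V = 5*23 = 115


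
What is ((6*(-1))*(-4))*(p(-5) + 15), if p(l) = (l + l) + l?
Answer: 0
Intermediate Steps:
p(l) = 3*l (p(l) = 2*l + l = 3*l)
((6*(-1))*(-4))*(p(-5) + 15) = ((6*(-1))*(-4))*(3*(-5) + 15) = (-6*(-4))*(-15 + 15) = 24*0 = 0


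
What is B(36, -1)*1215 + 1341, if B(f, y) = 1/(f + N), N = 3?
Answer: 17838/13 ≈ 1372.2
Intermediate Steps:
B(f, y) = 1/(3 + f) (B(f, y) = 1/(f + 3) = 1/(3 + f))
B(36, -1)*1215 + 1341 = 1215/(3 + 36) + 1341 = 1215/39 + 1341 = (1/39)*1215 + 1341 = 405/13 + 1341 = 17838/13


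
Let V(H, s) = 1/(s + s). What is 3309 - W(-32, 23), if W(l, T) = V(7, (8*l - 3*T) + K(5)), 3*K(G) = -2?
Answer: 6465789/1954 ≈ 3309.0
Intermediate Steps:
K(G) = -⅔ (K(G) = (⅓)*(-2) = -⅔)
V(H, s) = 1/(2*s)
W(l, T) = 1/(2*(-⅔ - 3*T + 8*l)) (W(l, T) = 1/(2*((8*l - 3*T) - ⅔)) = 1/(2*((-3*T + 8*l) - ⅔)) = 1/(2*(-⅔ - 3*T + 8*l)))
3309 - W(-32, 23) = 3309 - 3/(2*(-2 - 9*23 + 24*(-32))) = 3309 - 3/(2*(-2 - 207 - 768)) = 3309 - 3/(2*(-977)) = 3309 - 3*(-1)/(2*977) = 3309 - 1*(-3/1954) = 3309 + 3/1954 = 6465789/1954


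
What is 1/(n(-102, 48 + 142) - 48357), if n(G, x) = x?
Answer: -1/48167 ≈ -2.0761e-5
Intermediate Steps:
1/(n(-102, 48 + 142) - 48357) = 1/((48 + 142) - 48357) = 1/(190 - 48357) = 1/(-48167) = -1/48167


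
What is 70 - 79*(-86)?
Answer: 6864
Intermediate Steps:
70 - 79*(-86) = 70 + 6794 = 6864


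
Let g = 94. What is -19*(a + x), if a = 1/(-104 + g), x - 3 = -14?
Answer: 2109/10 ≈ 210.90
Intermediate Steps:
x = -11 (x = 3 - 14 = -11)
a = -1/10 (a = 1/(-104 + 94) = 1/(-10) = -1/10 ≈ -0.10000)
-19*(a + x) = -19*(-1/10 - 11) = -19*(-111/10) = 2109/10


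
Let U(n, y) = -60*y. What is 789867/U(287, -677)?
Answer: 263289/13540 ≈ 19.445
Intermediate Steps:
789867/U(287, -677) = 789867/((-60*(-677))) = 789867/40620 = 789867*(1/40620) = 263289/13540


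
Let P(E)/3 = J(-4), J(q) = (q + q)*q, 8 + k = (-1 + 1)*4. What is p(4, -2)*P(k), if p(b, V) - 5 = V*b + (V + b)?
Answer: -96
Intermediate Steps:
p(b, V) = 5 + V + b + V*b (p(b, V) = 5 + (V*b + (V + b)) = 5 + (V + b + V*b) = 5 + V + b + V*b)
k = -8 (k = -8 + (-1 + 1)*4 = -8 + 0*4 = -8 + 0 = -8)
J(q) = 2*q² (J(q) = (2*q)*q = 2*q²)
P(E) = 96 (P(E) = 3*(2*(-4)²) = 3*(2*16) = 3*32 = 96)
p(4, -2)*P(k) = (5 - 2 + 4 - 2*4)*96 = (5 - 2 + 4 - 8)*96 = -1*96 = -96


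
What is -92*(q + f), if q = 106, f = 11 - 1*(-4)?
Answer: -11132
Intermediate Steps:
f = 15 (f = 11 + 4 = 15)
-92*(q + f) = -92*(106 + 15) = -92*121 = -11132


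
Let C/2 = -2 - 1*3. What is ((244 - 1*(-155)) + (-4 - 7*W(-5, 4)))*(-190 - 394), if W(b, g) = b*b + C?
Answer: -169360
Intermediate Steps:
C = -10 (C = 2*(-2 - 1*3) = 2*(-2 - 3) = 2*(-5) = -10)
W(b, g) = -10 + b**2 (W(b, g) = b*b - 10 = b**2 - 10 = -10 + b**2)
((244 - 1*(-155)) + (-4 - 7*W(-5, 4)))*(-190 - 394) = ((244 - 1*(-155)) + (-4 - 7*(-10 + (-5)**2)))*(-190 - 394) = ((244 + 155) + (-4 - 7*(-10 + 25)))*(-584) = (399 + (-4 - 7*15))*(-584) = (399 + (-4 - 105))*(-584) = (399 - 109)*(-584) = 290*(-584) = -169360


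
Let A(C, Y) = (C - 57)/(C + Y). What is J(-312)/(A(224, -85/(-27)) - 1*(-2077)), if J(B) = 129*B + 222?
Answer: -122739729/6371375 ≈ -19.264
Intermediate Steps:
A(C, Y) = (-57 + C)/(C + Y)
J(B) = 222 + 129*B
J(-312)/(A(224, -85/(-27)) - 1*(-2077)) = (222 + 129*(-312))/((-57 + 224)/(224 - 85/(-27)) - 1*(-2077)) = (222 - 40248)/(167/(224 - 85*(-1/27)) + 2077) = -40026/(167/(224 + 85/27) + 2077) = -40026/(167/(6133/27) + 2077) = -40026/((27/6133)*167 + 2077) = -40026/(4509/6133 + 2077) = -40026/12742750/6133 = -40026*6133/12742750 = -122739729/6371375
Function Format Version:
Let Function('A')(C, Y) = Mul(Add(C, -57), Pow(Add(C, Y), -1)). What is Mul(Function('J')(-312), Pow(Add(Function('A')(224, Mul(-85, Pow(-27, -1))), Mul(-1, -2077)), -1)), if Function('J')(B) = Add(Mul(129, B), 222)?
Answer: Rational(-122739729, 6371375) ≈ -19.264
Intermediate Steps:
Function('A')(C, Y) = Mul(Pow(Add(C, Y), -1), Add(-57, C)) (Function('A')(C, Y) = Mul(Add(-57, C), Pow(Add(C, Y), -1)) = Mul(Pow(Add(C, Y), -1), Add(-57, C)))
Function('J')(B) = Add(222, Mul(129, B))
Mul(Function('J')(-312), Pow(Add(Function('A')(224, Mul(-85, Pow(-27, -1))), Mul(-1, -2077)), -1)) = Mul(Add(222, Mul(129, -312)), Pow(Add(Mul(Pow(Add(224, Mul(-85, Pow(-27, -1))), -1), Add(-57, 224)), Mul(-1, -2077)), -1)) = Mul(Add(222, -40248), Pow(Add(Mul(Pow(Add(224, Mul(-85, Rational(-1, 27))), -1), 167), 2077), -1)) = Mul(-40026, Pow(Add(Mul(Pow(Add(224, Rational(85, 27)), -1), 167), 2077), -1)) = Mul(-40026, Pow(Add(Mul(Pow(Rational(6133, 27), -1), 167), 2077), -1)) = Mul(-40026, Pow(Add(Mul(Rational(27, 6133), 167), 2077), -1)) = Mul(-40026, Pow(Add(Rational(4509, 6133), 2077), -1)) = Mul(-40026, Pow(Rational(12742750, 6133), -1)) = Mul(-40026, Rational(6133, 12742750)) = Rational(-122739729, 6371375)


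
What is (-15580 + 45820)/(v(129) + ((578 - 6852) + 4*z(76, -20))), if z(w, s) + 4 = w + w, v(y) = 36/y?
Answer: -10320/1939 ≈ -5.3223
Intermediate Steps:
z(w, s) = -4 + 2*w (z(w, s) = -4 + (w + w) = -4 + 2*w)
(-15580 + 45820)/(v(129) + ((578 - 6852) + 4*z(76, -20))) = (-15580 + 45820)/(36/129 + ((578 - 6852) + 4*(-4 + 2*76))) = 30240/(36*(1/129) + (-6274 + 4*(-4 + 152))) = 30240/(12/43 + (-6274 + 4*148)) = 30240/(12/43 + (-6274 + 592)) = 30240/(12/43 - 5682) = 30240/(-244314/43) = 30240*(-43/244314) = -10320/1939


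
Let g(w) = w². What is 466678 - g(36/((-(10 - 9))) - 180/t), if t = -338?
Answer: 13292862322/28561 ≈ 4.6542e+5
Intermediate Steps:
466678 - g(36/((-(10 - 9))) - 180/t) = 466678 - (36/((-(10 - 9))) - 180/(-338))² = 466678 - (36/((-1*1)) - 180*(-1/338))² = 466678 - (36/(-1) + 90/169)² = 466678 - (36*(-1) + 90/169)² = 466678 - (-36 + 90/169)² = 466678 - (-5994/169)² = 466678 - 1*35928036/28561 = 466678 - 35928036/28561 = 13292862322/28561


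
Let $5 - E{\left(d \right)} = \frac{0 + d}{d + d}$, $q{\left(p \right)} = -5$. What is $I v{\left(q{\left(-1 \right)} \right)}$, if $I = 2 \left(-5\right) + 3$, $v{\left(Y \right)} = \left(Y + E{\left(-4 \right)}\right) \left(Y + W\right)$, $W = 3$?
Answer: $-7$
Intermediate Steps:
$E{\left(d \right)} = \frac{9}{2}$ ($E{\left(d \right)} = 5 - \frac{0 + d}{d + d} = 5 - \frac{d}{2 d} = 5 - d \frac{1}{2 d} = 5 - \frac{1}{2} = \frac{9}{2}$)
$v{\left(Y \right)} = \left(3 + Y\right) \left(\frac{9}{2} + Y\right)$ ($v{\left(Y \right)} = \left(Y + \frac{9}{2}\right) \left(Y + 3\right) = \left(\frac{9}{2} + Y\right) \left(3 + Y\right) = \left(3 + Y\right) \left(\frac{9}{2} + Y\right)$)
$I = -7$ ($I = -10 + 3 = -7$)
$I v{\left(q{\left(-1 \right)} \right)} = - 7 \left(\frac{27}{2} + \left(-5\right)^{2} + \frac{15}{2} \left(-5\right)\right) = - 7 \left(\frac{27}{2} + 25 - \frac{75}{2}\right) = \left(-7\right) 1 = -7$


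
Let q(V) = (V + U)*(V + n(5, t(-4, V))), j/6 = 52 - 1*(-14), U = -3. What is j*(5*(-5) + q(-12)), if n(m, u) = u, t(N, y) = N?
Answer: 85140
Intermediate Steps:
j = 396 (j = 6*(52 - 1*(-14)) = 6*(52 + 14) = 6*66 = 396)
q(V) = (-4 + V)*(-3 + V) (q(V) = (V - 3)*(V - 4) = (-3 + V)*(-4 + V) = (-4 + V)*(-3 + V))
j*(5*(-5) + q(-12)) = 396*(5*(-5) + (12 + (-12)² - 7*(-12))) = 396*(-25 + (12 + 144 + 84)) = 396*(-25 + 240) = 396*215 = 85140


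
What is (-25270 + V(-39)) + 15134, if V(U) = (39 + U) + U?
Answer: -10175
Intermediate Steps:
V(U) = 39 + 2*U
(-25270 + V(-39)) + 15134 = (-25270 + (39 + 2*(-39))) + 15134 = (-25270 + (39 - 78)) + 15134 = (-25270 - 39) + 15134 = -25309 + 15134 = -10175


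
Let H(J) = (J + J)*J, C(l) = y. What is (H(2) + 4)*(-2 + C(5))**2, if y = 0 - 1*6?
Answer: 768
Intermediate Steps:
y = -6 (y = 0 - 6 = -6)
C(l) = -6
H(J) = 2*J**2 (H(J) = (2*J)*J = 2*J**2)
(H(2) + 4)*(-2 + C(5))**2 = (2*2**2 + 4)*(-2 - 6)**2 = (2*4 + 4)*(-8)**2 = (8 + 4)*64 = 12*64 = 768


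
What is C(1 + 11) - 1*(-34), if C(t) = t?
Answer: 46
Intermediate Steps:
C(1 + 11) - 1*(-34) = (1 + 11) - 1*(-34) = 12 + 34 = 46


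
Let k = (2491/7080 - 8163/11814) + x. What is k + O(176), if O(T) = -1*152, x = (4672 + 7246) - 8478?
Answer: 45831702199/13940520 ≈ 3287.7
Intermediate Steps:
x = 3440 (x = 11918 - 8478 = 3440)
O(T) = -152
k = 47950661239/13940520 (k = (2491/7080 - 8163/11814) + 3440 = (2491*(1/7080) - 8163*1/11814) + 3440 = (2491/7080 - 2721/3938) + 3440 = -4727561/13940520 + 3440 = 47950661239/13940520 ≈ 3439.7)
k + O(176) = 47950661239/13940520 - 152 = 45831702199/13940520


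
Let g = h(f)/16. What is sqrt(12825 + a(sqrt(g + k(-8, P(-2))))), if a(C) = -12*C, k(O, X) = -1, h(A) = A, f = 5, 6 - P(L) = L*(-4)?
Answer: sqrt(12825 - 3*I*sqrt(11)) ≈ 113.25 - 0.0439*I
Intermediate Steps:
P(L) = 6 + 4*L (P(L) = 6 - L*(-4) = 6 - (-4)*L = 6 + 4*L)
g = 5/16 ≈ 0.31250
sqrt(12825 + a(sqrt(g + k(-8, P(-2))))) = sqrt(12825 - 12*sqrt(5/16 - 1)) = sqrt(12825 - 3*I*sqrt(11))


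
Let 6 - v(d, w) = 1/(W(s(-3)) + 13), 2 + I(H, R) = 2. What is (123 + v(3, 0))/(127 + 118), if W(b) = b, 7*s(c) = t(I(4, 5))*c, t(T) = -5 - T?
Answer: 13667/25970 ≈ 0.52626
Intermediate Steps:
I(H, R) = 0 (I(H, R) = -2 + 2 = 0)
s(c) = -5*c/7 (s(c) = ((-5 - 1*0)*c)/7 = ((-5 + 0)*c)/7 = (-5*c)/7 = -5*c/7)
v(d, w) = 629/106 (v(d, w) = 6 - 1/(-5/7*(-3) + 13) = 6 - 1/(15/7 + 13) = 6 - 1/106/7 = 6 - 1*7/106 = 6 - 7/106 = 629/106)
(123 + v(3, 0))/(127 + 118) = (123 + 629/106)/(127 + 118) = (13667/106)/245 = (1/245)*(13667/106) = 13667/25970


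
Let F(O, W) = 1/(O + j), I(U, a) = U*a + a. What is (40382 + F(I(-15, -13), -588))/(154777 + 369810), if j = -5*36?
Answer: 80765/1049174 ≈ 0.076980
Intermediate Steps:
j = -180
I(U, a) = a + U*a
F(O, W) = 1/(-180 + O) (F(O, W) = 1/(O - 180) = 1/(-180 + O))
(40382 + F(I(-15, -13), -588))/(154777 + 369810) = (40382 + 1/(-180 - 13*(1 - 15)))/(154777 + 369810) = (40382 + 1/(-180 - 13*(-14)))/524587 = (40382 + 1/(-180 + 182))*(1/524587) = (40382 + 1/2)*(1/524587) = (80765/2)*(1/524587) = 80765/1049174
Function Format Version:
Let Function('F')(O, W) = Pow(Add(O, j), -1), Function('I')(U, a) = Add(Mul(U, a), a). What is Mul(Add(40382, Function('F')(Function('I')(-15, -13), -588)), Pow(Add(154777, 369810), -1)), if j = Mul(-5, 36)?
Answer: Rational(80765, 1049174) ≈ 0.076980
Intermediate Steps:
j = -180
Function('I')(U, a) = Add(a, Mul(U, a))
Function('F')(O, W) = Pow(Add(-180, O), -1) (Function('F')(O, W) = Pow(Add(O, -180), -1) = Pow(Add(-180, O), -1))
Mul(Add(40382, Function('F')(Function('I')(-15, -13), -588)), Pow(Add(154777, 369810), -1)) = Mul(Add(40382, Pow(Add(-180, Mul(-13, Add(1, -15))), -1)), Pow(Add(154777, 369810), -1)) = Mul(Add(40382, Pow(Add(-180, Mul(-13, -14)), -1)), Pow(524587, -1)) = Mul(Add(40382, Pow(Add(-180, 182), -1)), Rational(1, 524587)) = Mul(Add(40382, Pow(2, -1)), Rational(1, 524587)) = Mul(Add(40382, Rational(1, 2)), Rational(1, 524587)) = Mul(Rational(80765, 2), Rational(1, 524587)) = Rational(80765, 1049174)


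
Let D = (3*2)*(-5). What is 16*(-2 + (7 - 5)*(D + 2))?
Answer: -928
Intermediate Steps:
D = -30 (D = 6*(-5) = -30)
16*(-2 + (7 - 5)*(D + 2)) = 16*(-2 + (7 - 5)*(-30 + 2)) = 16*(-2 + 2*(-28)) = 16*(-2 - 56) = 16*(-58) = -928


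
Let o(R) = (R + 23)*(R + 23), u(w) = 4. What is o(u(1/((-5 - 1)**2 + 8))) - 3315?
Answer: -2586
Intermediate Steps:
o(R) = (23 + R)**2 (o(R) = (23 + R)*(23 + R) = (23 + R)**2)
o(u(1/((-5 - 1)**2 + 8))) - 3315 = (23 + 4)**2 - 3315 = 27**2 - 3315 = 729 - 3315 = -2586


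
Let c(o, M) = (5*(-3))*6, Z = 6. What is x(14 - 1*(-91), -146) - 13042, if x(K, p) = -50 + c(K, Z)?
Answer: -13182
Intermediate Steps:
c(o, M) = -90 (c(o, M) = -15*6 = -90)
x(K, p) = -140 (x(K, p) = -50 - 90 = -140)
x(14 - 1*(-91), -146) - 13042 = -140 - 13042 = -13182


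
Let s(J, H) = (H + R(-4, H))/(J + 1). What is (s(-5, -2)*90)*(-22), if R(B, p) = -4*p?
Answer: 2970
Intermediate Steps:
s(J, H) = -3*H/(1 + J) (s(J, H) = (H - 4*H)/(J + 1) = (-3*H)/(1 + J) = -3*H/(1 + J))
(s(-5, -2)*90)*(-22) = (-3*(-2)/(1 - 5)*90)*(-22) = (-3*(-2)/(-4)*90)*(-22) = (-3*(-2)*(-1/4)*90)*(-22) = -3/2*90*(-22) = -135*(-22) = 2970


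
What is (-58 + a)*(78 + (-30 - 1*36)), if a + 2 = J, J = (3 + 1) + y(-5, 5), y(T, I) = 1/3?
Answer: -668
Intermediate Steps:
y(T, I) = ⅓
J = 13/3 (J = (3 + 1) + ⅓ = 4 + ⅓ = 13/3 ≈ 4.3333)
a = 7/3 (a = -2 + 13/3 = 7/3 ≈ 2.3333)
(-58 + a)*(78 + (-30 - 1*36)) = (-58 + 7/3)*(78 + (-30 - 1*36)) = -167*(78 + (-30 - 36))/3 = -167*(78 - 66)/3 = -167/3*12 = -668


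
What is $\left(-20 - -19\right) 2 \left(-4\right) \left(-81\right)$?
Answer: $-648$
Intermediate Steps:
$\left(-20 - -19\right) 2 \left(-4\right) \left(-81\right) = \left(-20 + 19\right) \left(-8\right) \left(-81\right) = \left(-1\right) \left(-8\right) \left(-81\right) = 8 \left(-81\right) = -648$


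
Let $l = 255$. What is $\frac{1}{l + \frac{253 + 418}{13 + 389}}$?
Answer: $\frac{402}{103181} \approx 0.0038961$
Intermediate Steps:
$\frac{1}{l + \frac{253 + 418}{13 + 389}} = \frac{1}{255 + \frac{253 + 418}{13 + 389}} = \frac{1}{255 + \frac{671}{402}} = \frac{1}{\frac{103181}{402}} = \frac{402}{103181}$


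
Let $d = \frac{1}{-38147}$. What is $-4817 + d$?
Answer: $- \frac{183754100}{38147} \approx -4817.0$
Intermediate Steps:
$d = - \frac{1}{38147} \approx -2.6214 \cdot 10^{-5}$
$-4817 + d = -4817 - \frac{1}{38147} = - \frac{183754100}{38147}$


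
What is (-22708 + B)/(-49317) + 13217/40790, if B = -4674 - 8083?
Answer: 2098440139/2011640430 ≈ 1.0431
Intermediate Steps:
B = -12757
(-22708 + B)/(-49317) + 13217/40790 = (-22708 - 12757)/(-49317) + 13217/40790 = -35465*(-1/49317) + 13217*(1/40790) = 35465/49317 + 13217/40790 = 2098440139/2011640430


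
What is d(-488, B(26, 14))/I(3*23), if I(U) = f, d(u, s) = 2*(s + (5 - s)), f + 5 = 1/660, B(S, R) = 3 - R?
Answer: -6600/3299 ≈ -2.0006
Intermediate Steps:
f = -3299/660 (f = -5 + 1/660 = -3299/660 ≈ -4.9985)
d(u, s) = 10 (d(u, s) = 2*5 = 10)
I(U) = -3299/660
d(-488, B(26, 14))/I(3*23) = 10/(-3299/660) = 10*(-660/3299) = -6600/3299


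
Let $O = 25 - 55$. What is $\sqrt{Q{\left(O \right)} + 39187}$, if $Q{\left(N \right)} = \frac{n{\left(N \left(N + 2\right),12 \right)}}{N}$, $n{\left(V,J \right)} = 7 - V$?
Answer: $\frac{\sqrt{35293290}}{30} \approx 198.03$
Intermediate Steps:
$O = -30$ ($O = 25 - 55 = -30$)
$Q{\left(N \right)} = \frac{7 - N \left(2 + N\right)}{N}$ ($Q{\left(N \right)} = \frac{7 - N \left(N + 2\right)}{N} = \frac{7 - N \left(2 + N\right)}{N}$)
$\sqrt{Q{\left(O \right)} + 39187} = \sqrt{\left(-2 - -30 + \frac{7}{-30}\right) + 39187} = \sqrt{\left(-2 + 30 + 7 \left(- \frac{1}{30}\right)\right) + 39187} = \sqrt{\left(-2 + 30 - \frac{7}{30}\right) + 39187} = \sqrt{\frac{833}{30} + 39187} = \sqrt{\frac{1176443}{30}} = \frac{\sqrt{35293290}}{30}$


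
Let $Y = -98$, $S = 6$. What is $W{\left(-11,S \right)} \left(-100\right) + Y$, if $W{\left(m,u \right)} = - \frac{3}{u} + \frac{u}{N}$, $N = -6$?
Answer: $52$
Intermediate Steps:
$W{\left(m,u \right)} = - \frac{3}{u} - \frac{u}{6}$ ($W{\left(m,u \right)} = - \frac{3}{u} + \frac{u}{-6} = - \frac{3}{u} + u \left(- \frac{1}{6}\right) = - \frac{3}{u} - \frac{u}{6}$)
$W{\left(-11,S \right)} \left(-100\right) + Y = \left(- \frac{3}{6} - 1\right) \left(-100\right) - 98 = \left(\left(-3\right) \frac{1}{6} - 1\right) \left(-100\right) - 98 = \left(- \frac{1}{2} - 1\right) \left(-100\right) - 98 = \left(- \frac{3}{2}\right) \left(-100\right) - 98 = 150 - 98 = 52$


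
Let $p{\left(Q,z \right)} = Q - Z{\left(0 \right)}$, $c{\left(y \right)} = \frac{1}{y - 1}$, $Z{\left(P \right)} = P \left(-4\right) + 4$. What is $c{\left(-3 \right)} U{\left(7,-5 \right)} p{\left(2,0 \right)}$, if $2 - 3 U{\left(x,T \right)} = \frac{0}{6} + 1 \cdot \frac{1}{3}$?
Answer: $\frac{5}{18} \approx 0.27778$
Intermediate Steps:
$U{\left(x,T \right)} = \frac{5}{9}$ ($U{\left(x,T \right)} = \frac{2}{3} - \frac{\frac{0}{6} + 1 \cdot \frac{1}{3}}{3} = \frac{2}{3} - \frac{0 \cdot \frac{1}{6} + 1 \cdot \frac{1}{3}}{3} = \frac{2}{3} - \frac{0 + \frac{1}{3}}{3} = \frac{2}{3} - \frac{1}{9} = \frac{5}{9}$)
$Z{\left(P \right)} = 4 - 4 P$ ($Z{\left(P \right)} = - 4 P + 4 = 4 - 4 P$)
$c{\left(y \right)} = \frac{1}{-1 + y}$
$p{\left(Q,z \right)} = -4 + Q$ ($p{\left(Q,z \right)} = Q - \left(4 - 0\right) = Q - \left(4 + 0\right) = Q - 4 = -4 + Q$)
$c{\left(-3 \right)} U{\left(7,-5 \right)} p{\left(2,0 \right)} = \frac{1}{-1 - 3} \cdot \frac{5}{9} \left(-4 + 2\right) = \frac{1}{-4} \cdot \frac{5}{9} \left(-2\right) = \left(- \frac{1}{4}\right) \frac{5}{9} \left(-2\right) = \left(- \frac{5}{36}\right) \left(-2\right) = \frac{5}{18}$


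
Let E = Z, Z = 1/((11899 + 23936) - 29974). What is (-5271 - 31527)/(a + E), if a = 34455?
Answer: -107836539/100970378 ≈ -1.0680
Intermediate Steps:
Z = 1/5861 (Z = 1/(35835 - 29974) = 1/5861 ≈ 0.00017062)
E = 1/5861 ≈ 0.00017062
(-5271 - 31527)/(a + E) = (-5271 - 31527)/(34455 + 1/5861) = -36798/201940756/5861 = -36798*5861/201940756 = -107836539/100970378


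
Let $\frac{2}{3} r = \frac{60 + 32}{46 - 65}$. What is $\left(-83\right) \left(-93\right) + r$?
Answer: $\frac{146523}{19} \approx 7711.7$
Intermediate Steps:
$r = - \frac{138}{19}$ ($r = \frac{3 \frac{60 + 32}{46 - 65}}{2} = \frac{3 \frac{92}{-19}}{2} = \frac{3 \cdot 92 \left(- \frac{1}{19}\right)}{2} = \frac{3}{2} \left(- \frac{92}{19}\right) = - \frac{138}{19} \approx -7.2632$)
$\left(-83\right) \left(-93\right) + r = \left(-83\right) \left(-93\right) - \frac{138}{19} = 7719 - \frac{138}{19} = \frac{146523}{19}$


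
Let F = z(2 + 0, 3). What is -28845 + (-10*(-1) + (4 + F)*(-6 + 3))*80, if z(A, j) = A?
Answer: -29485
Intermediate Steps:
F = 2 (F = 2 + 0 = 2)
-28845 + (-10*(-1) + (4 + F)*(-6 + 3))*80 = -28845 + (-10*(-1) + (4 + 2)*(-6 + 3))*80 = -28845 + (10 + 6*(-3))*80 = -28845 + (10 - 18)*80 = -28845 - 8*80 = -28845 - 640 = -29485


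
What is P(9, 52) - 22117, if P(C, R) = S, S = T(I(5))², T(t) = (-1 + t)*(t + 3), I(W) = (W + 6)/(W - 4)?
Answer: -2517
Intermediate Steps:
I(W) = (6 + W)/(-4 + W)
T(t) = (-1 + t)*(3 + t)
S = 19600 (S = (-3 + ((6 + 5)/(-4 + 5))² + 2*((6 + 5)/(-4 + 5)))² = (-3 + (11/1)² + 2*(11/1))² = (-3 + (1*11)² + 2*(1*11))² = (-3 + 11² + 2*11)² = (-3 + 121 + 22)² = 140² = 19600)
P(C, R) = 19600
P(9, 52) - 22117 = 19600 - 22117 = -2517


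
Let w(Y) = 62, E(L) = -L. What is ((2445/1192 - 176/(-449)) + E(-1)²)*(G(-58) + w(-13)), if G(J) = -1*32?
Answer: 27642075/267604 ≈ 103.29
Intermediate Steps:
G(J) = -32
((2445/1192 - 176/(-449)) + E(-1)²)*(G(-58) + w(-13)) = ((2445/1192 - 176/(-449)) + (-1*(-1))²)*(-32 + 62) = ((2445*(1/1192) - 176*(-1/449)) + 1²)*30 = ((2445/1192 + 176/449) + 1)*30 = (1307597/535208 + 1)*30 = (1842805/535208)*30 = 27642075/267604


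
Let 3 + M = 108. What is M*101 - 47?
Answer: 10558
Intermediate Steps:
M = 105 (M = -3 + 108 = 105)
M*101 - 47 = 105*101 - 47 = 10605 - 47 = 10558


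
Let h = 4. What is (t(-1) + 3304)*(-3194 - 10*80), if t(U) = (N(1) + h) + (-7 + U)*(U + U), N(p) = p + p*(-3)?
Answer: -13268068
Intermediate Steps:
N(p) = -2*p (N(p) = p - 3*p = -2*p)
t(U) = 2 + 2*U*(-7 + U) (t(U) = (-2*1 + 4) + (-7 + U)*(U + U) = (-2 + 4) + (-7 + U)*(2*U) = 2 + 2*U*(-7 + U))
(t(-1) + 3304)*(-3194 - 10*80) = ((2 - 14*(-1) + 2*(-1)²) + 3304)*(-3194 - 10*80) = ((2 + 14 + 2*1) + 3304)*(-3194 - 800) = ((2 + 14 + 2) + 3304)*(-3994) = (18 + 3304)*(-3994) = 3322*(-3994) = -13268068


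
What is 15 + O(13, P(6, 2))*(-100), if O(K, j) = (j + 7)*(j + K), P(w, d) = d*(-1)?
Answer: -5485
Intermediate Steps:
P(w, d) = -d
O(K, j) = (7 + j)*(K + j)
15 + O(13, P(6, 2))*(-100) = 15 + ((-1*2)² + 7*13 + 7*(-1*2) + 13*(-1*2))*(-100) = 15 + ((-2)² + 91 + 7*(-2) + 13*(-2))*(-100) = 15 + (4 + 91 - 14 - 26)*(-100) = 15 + 55*(-100) = 15 - 5500 = -5485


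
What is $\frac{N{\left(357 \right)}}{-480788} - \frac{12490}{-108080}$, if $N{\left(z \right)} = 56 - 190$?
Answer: $\frac{21498303}{185584168} \approx 0.11584$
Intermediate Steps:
$N{\left(z \right)} = -134$ ($N{\left(z \right)} = 56 - 190 = -134$)
$\frac{N{\left(357 \right)}}{-480788} - \frac{12490}{-108080} = - \frac{134}{-480788} - \frac{12490}{-108080} = \left(-134\right) \left(- \frac{1}{480788}\right) - - \frac{1249}{10808} = \frac{67}{240394} + \frac{1249}{10808} = \frac{21498303}{185584168}$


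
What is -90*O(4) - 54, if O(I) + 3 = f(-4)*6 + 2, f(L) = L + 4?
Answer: 36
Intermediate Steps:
f(L) = 4 + L
O(I) = -1 (O(I) = -3 + ((4 - 4)*6 + 2) = -3 + (0*6 + 2) = -3 + (0 + 2) = -3 + 2 = -1)
-90*O(4) - 54 = -90*(-1) - 54 = 90 - 54 = 36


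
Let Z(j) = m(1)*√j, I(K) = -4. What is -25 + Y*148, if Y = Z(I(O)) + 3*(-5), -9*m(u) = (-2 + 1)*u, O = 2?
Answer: -2245 + 296*I/9 ≈ -2245.0 + 32.889*I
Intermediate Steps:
m(u) = u/9 (m(u) = -(-2 + 1)*u/9 = -(-1)*u/9 = u/9)
Z(j) = √j/9 (Z(j) = ((⅑)*1)*√j = √j/9)
Y = -15 + 2*I/9 (Y = √(-4)/9 + 3*(-5) = (2*I)/9 - 15 = 2*I/9 - 15 = -15 + 2*I/9 ≈ -15.0 + 0.22222*I)
-25 + Y*148 = -25 + (-15 + 2*I/9)*148 = -25 + (-2220 + 296*I/9) = -2245 + 296*I/9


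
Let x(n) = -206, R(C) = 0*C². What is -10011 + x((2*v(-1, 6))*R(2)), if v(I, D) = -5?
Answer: -10217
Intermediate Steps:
R(C) = 0
-10011 + x((2*v(-1, 6))*R(2)) = -10011 - 206 = -10217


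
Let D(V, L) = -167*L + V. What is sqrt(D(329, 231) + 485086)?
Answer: sqrt(446838) ≈ 668.46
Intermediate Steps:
D(V, L) = V - 167*L
sqrt(D(329, 231) + 485086) = sqrt((329 - 167*231) + 485086) = sqrt((329 - 38577) + 485086) = sqrt(-38248 + 485086) = sqrt(446838)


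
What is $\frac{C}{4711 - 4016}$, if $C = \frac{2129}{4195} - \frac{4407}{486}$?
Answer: $- \frac{5817557}{472315050} \approx -0.012317$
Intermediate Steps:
$C = - \frac{5817557}{679590}$ ($C = 2129 \cdot \frac{1}{4195} - \frac{1469}{162} = \frac{2129}{4195} - \frac{1469}{162} = - \frac{5817557}{679590} \approx -8.5604$)
$\frac{C}{4711 - 4016} = - \frac{5817557}{679590 \left(4711 - 4016\right)} = - \frac{5817557}{679590 \cdot 695} = \left(- \frac{5817557}{679590}\right) \frac{1}{695} = - \frac{5817557}{472315050}$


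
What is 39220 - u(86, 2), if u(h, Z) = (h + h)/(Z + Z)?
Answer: 39177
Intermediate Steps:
u(h, Z) = h/Z (u(h, Z) = (2*h)/((2*Z)) = (2*h)*(1/(2*Z)) = h/Z)
39220 - u(86, 2) = 39220 - 86/2 = 39220 - 1*43 = 39220 - 43 = 39177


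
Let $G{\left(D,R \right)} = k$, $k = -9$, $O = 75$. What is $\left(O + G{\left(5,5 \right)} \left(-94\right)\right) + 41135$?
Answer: $42056$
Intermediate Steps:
$G{\left(D,R \right)} = -9$
$\left(O + G{\left(5,5 \right)} \left(-94\right)\right) + 41135 = \left(75 - -846\right) + 41135 = \left(75 + 846\right) + 41135 = 921 + 41135 = 42056$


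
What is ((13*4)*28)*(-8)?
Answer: -11648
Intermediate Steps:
((13*4)*28)*(-8) = (52*28)*(-8) = 1456*(-8) = -11648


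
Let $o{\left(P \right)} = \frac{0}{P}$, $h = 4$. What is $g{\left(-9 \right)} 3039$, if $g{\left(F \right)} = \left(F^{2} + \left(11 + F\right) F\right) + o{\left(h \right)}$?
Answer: $191457$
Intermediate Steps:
$o{\left(P \right)} = 0$
$g{\left(F \right)} = F^{2} + F \left(11 + F\right)$ ($g{\left(F \right)} = \left(F^{2} + \left(11 + F\right) F\right) + 0 = \left(F^{2} + F \left(11 + F\right)\right) + 0 = F^{2} + F \left(11 + F\right)$)
$g{\left(-9 \right)} 3039 = - 9 \left(11 + 2 \left(-9\right)\right) 3039 = - 9 \left(11 - 18\right) 3039 = \left(-9\right) \left(-7\right) 3039 = 63 \cdot 3039 = 191457$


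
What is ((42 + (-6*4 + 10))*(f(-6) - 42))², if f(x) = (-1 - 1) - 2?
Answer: 1658944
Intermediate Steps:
f(x) = -4 (f(x) = -2 - 2 = -4)
((42 + (-6*4 + 10))*(f(-6) - 42))² = ((42 + (-6*4 + 10))*(-4 - 42))² = ((42 + (-24 + 10))*(-46))² = ((42 - 14)*(-46))² = (28*(-46))² = (-1288)² = 1658944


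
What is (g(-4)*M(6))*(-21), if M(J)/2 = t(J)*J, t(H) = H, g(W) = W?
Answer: 6048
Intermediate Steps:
M(J) = 2*J² (M(J) = 2*(J*J) = 2*J²)
(g(-4)*M(6))*(-21) = -8*6²*(-21) = -8*36*(-21) = -4*72*(-21) = -288*(-21) = 6048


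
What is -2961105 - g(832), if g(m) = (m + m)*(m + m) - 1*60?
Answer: -5729941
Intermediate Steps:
g(m) = -60 + 4*m² (g(m) = (2*m)*(2*m) - 60 = 4*m² - 60 = -60 + 4*m²)
-2961105 - g(832) = -2961105 - (-60 + 4*832²) = -2961105 - (-60 + 4*692224) = -2961105 - (-60 + 2768896) = -2961105 - 1*2768836 = -2961105 - 2768836 = -5729941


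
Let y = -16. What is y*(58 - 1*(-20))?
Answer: -1248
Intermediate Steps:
y*(58 - 1*(-20)) = -16*(58 - 1*(-20)) = -16*(58 + 20) = -16*78 = -1248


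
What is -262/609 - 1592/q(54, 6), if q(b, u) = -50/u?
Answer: 2902034/15225 ≈ 190.61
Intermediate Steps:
-262/609 - 1592/q(54, 6) = -262/609 - 1592/((-50/6)) = -262*1/609 - 1592/((-50*1/6)) = -262/609 - 1592/(-25/3) = -262/609 - 1592*(-3/25) = -262/609 + 4776/25 = 2902034/15225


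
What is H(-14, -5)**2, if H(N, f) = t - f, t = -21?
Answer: 256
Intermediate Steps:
H(N, f) = -21 - f
H(-14, -5)**2 = (-21 - 1*(-5))**2 = (-21 + 5)**2 = (-16)**2 = 256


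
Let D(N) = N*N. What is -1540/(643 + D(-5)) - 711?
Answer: -119122/167 ≈ -713.31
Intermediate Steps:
D(N) = N²
-1540/(643 + D(-5)) - 711 = -1540/(643 + (-5)²) - 711 = -1540/(643 + 25) - 711 = -1540/668 - 711 = -1540*1/668 - 711 = -385/167 - 711 = -119122/167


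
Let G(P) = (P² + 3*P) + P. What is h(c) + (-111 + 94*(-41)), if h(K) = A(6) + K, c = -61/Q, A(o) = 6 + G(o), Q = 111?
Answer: -432850/111 ≈ -3899.6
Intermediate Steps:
G(P) = P² + 4*P
A(o) = 6 + o*(4 + o)
c = -61/111 ≈ -0.54955
h(K) = 66 + K (h(K) = (6 + 6*(4 + 6)) + K = (6 + 6*10) + K = (6 + 60) + K = 66 + K)
h(c) + (-111 + 94*(-41)) = (66 - 61/111) + (-111 + 94*(-41)) = 7265/111 + (-111 - 3854) = 7265/111 - 3965 = -432850/111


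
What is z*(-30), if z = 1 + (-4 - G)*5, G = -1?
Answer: 420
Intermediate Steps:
z = -14 (z = 1 + (-4 - 1*(-1))*5 = 1 + (-4 + 1)*5 = 1 - 3*5 = 1 - 15 = -14)
z*(-30) = -14*(-30) = 420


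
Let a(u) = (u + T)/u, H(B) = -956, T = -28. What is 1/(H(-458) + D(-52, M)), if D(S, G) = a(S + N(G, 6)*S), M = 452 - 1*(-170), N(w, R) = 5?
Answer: -78/74483 ≈ -0.0010472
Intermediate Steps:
M = 622 (M = 452 + 170 = 622)
a(u) = (-28 + u)/u (a(u) = (u - 28)/u = (-28 + u)/u)
D(S, G) = (-28 + 6*S)/(6*S) (D(S, G) = (-28 + (S + 5*S))/(S + 5*S) = (-28 + 6*S)/((6*S)) = (1/(6*S))*(-28 + 6*S) = (-28 + 6*S)/(6*S))
1/(H(-458) + D(-52, M)) = 1/(-956 + (-14/3 - 52)/(-52)) = 1/(-956 - 1/52*(-170/3)) = 1/(-956 + 85/78) = 1/(-74483/78) = -78/74483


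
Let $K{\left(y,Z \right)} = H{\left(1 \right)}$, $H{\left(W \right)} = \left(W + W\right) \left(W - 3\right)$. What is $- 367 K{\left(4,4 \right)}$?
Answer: $1468$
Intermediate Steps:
$H{\left(W \right)} = 2 W \left(-3 + W\right)$
$K{\left(y,Z \right)} = -4$ ($K{\left(y,Z \right)} = 2 \cdot 1 \left(-3 + 1\right) = 2 \cdot 1 \left(-2\right) = -4$)
$- 367 K{\left(4,4 \right)} = \left(-367\right) \left(-4\right) = 1468$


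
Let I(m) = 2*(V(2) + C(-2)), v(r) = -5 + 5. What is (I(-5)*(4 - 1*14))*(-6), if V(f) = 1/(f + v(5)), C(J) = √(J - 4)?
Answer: 60 + 120*I*√6 ≈ 60.0 + 293.94*I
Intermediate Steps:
v(r) = 0
C(J) = √(-4 + J)
V(f) = 1/f (V(f) = 1/(f + 0) = 1/f)
I(m) = 1 + 2*I*√6 (I(m) = 2*(1/2 + √(-4 - 2)) = 2*(½ + √(-6)) = 2*(½ + I*√6) = 1 + 2*I*√6)
(I(-5)*(4 - 1*14))*(-6) = ((1 + 2*I*√6)*(4 - 1*14))*(-6) = ((1 + 2*I*√6)*(4 - 14))*(-6) = ((1 + 2*I*√6)*(-10))*(-6) = (-10 - 20*I*√6)*(-6) = 60 + 120*I*√6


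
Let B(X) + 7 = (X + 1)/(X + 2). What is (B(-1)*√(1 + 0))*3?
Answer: -21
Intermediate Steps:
B(X) = -7 + (1 + X)/(2 + X) (B(X) = -7 + (X + 1)/(X + 2) = -7 + (1 + X)/(2 + X))
(B(-1)*√(1 + 0))*3 = (((-13 - 6*(-1))/(2 - 1))*√(1 + 0))*3 = (((-13 + 6)/1)*√1)*3 = ((1*(-7))*1)*3 = -7*1*3 = -7*3 = -21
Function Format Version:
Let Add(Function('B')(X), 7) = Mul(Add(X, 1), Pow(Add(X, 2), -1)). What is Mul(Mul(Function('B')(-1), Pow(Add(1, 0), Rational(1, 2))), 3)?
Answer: -21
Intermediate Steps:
Function('B')(X) = Add(-7, Mul(Pow(Add(2, X), -1), Add(1, X))) (Function('B')(X) = Add(-7, Mul(Add(X, 1), Pow(Add(X, 2), -1))) = Add(-7, Mul(Add(1, X), Pow(Add(2, X), -1))) = Add(-7, Mul(Pow(Add(2, X), -1), Add(1, X))))
Mul(Mul(Function('B')(-1), Pow(Add(1, 0), Rational(1, 2))), 3) = Mul(Mul(Mul(Pow(Add(2, -1), -1), Add(-13, Mul(-6, -1))), Pow(Add(1, 0), Rational(1, 2))), 3) = Mul(Mul(Mul(Pow(1, -1), Add(-13, 6)), Pow(1, Rational(1, 2))), 3) = Mul(Mul(Mul(1, -7), 1), 3) = Mul(Mul(-7, 1), 3) = Mul(-7, 3) = -21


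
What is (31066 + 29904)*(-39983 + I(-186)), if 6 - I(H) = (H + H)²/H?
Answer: -2392036010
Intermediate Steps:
I(H) = 6 - 4*H (I(H) = 6 - (H + H)²/H = 6 - (2*H)²/H = 6 - 4*H²/H = 6 - 4*H)
(31066 + 29904)*(-39983 + I(-186)) = (31066 + 29904)*(-39983 + (6 - 4*(-186))) = 60970*(-39983 + (6 + 744)) = 60970*(-39983 + 750) = 60970*(-39233) = -2392036010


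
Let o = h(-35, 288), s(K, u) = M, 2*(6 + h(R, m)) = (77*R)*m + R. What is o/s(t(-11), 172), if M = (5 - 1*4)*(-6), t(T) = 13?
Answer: 776207/12 ≈ 64684.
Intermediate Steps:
h(R, m) = -6 + R/2 + 77*R*m/2 (h(R, m) = -6 + ((77*R)*m + R)/2 = -6 + (77*R*m + R)/2 = -6 + (R + 77*R*m)/2 = -6 + (R/2 + 77*R*m/2) = -6 + R/2 + 77*R*m/2)
M = -6 (M = (5 - 4)*(-6) = 1*(-6) = -6)
s(K, u) = -6
o = -776207/2 (o = -6 + (½)*(-35) + (77/2)*(-35)*288 = -6 - 35/2 - 388080 = -776207/2 ≈ -3.8810e+5)
o/s(t(-11), 172) = -776207/2/(-6) = -776207/2*(-⅙) = 776207/12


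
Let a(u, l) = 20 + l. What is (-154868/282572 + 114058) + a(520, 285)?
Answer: 8078906692/70643 ≈ 1.1436e+5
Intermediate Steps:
(-154868/282572 + 114058) + a(520, 285) = (-154868/282572 + 114058) + (20 + 285) = (-154868*1/282572 + 114058) + 305 = (-38717/70643 + 114058) + 305 = 8057360577/70643 + 305 = 8078906692/70643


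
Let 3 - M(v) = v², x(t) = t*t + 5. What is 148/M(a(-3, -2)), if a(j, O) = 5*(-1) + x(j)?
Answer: -74/39 ≈ -1.8974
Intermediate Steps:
x(t) = 5 + t² (x(t) = t² + 5 = 5 + t²)
a(j, O) = j² (a(j, O) = 5*(-1) + (5 + j²) = -5 + (5 + j²) = j²)
M(v) = 3 - v²
148/M(a(-3, -2)) = 148/(3 - ((-3)²)²) = 148/(3 - 1*9²) = 148/(3 - 1*81) = 148/(3 - 81) = 148/(-78) = 148*(-1/78) = -74/39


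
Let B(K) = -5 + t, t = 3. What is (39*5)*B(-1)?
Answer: -390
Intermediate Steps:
B(K) = -2 (B(K) = -5 + 3 = -2)
(39*5)*B(-1) = (39*5)*(-2) = 195*(-2) = -390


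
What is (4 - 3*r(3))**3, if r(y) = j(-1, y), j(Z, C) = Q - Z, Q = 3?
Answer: -512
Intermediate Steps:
j(Z, C) = 3 - Z
r(y) = 4 (r(y) = 3 - 1*(-1) = 3 + 1 = 4)
(4 - 3*r(3))**3 = (4 - 3*4)**3 = (4 - 12)**3 = (-8)**3 = -512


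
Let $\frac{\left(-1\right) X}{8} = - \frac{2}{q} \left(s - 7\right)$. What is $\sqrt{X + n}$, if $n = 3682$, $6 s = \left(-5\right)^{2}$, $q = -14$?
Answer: $\frac{\sqrt{1625190}}{21} \approx 60.706$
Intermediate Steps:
$s = \frac{25}{6}$ ($s = \frac{\left(-5\right)^{2}}{6} = \frac{1}{6} \cdot 25 = \frac{25}{6} \approx 4.1667$)
$X = \frac{68}{21}$ ($X = - 8 - \frac{2}{-14} \left(\frac{25}{6} - 7\right) = - 8 \left(-2\right) \left(- \frac{1}{14}\right) \left(\frac{25}{6} - 7\right) = - 8 \cdot \frac{1}{7} \left(- \frac{17}{6}\right) = \left(-8\right) \left(- \frac{17}{42}\right) = \frac{68}{21} \approx 3.2381$)
$\sqrt{X + n} = \sqrt{\frac{68}{21} + 3682} = \sqrt{\frac{77390}{21}} = \frac{\sqrt{1625190}}{21}$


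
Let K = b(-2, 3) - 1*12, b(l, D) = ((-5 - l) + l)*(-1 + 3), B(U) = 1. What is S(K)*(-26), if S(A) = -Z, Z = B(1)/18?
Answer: 13/9 ≈ 1.4444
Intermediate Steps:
b(l, D) = -10 (b(l, D) = -5*2 = -10)
Z = 1/18 ≈ 0.055556
K = -22 (K = -10 - 1*12 = -10 - 12 = -22)
S(A) = -1/18 (S(A) = -1*1/18 = -1/18)
S(K)*(-26) = -1/18*(-26) = 13/9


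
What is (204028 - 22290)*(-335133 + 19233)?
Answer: -57411034200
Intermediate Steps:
(204028 - 22290)*(-335133 + 19233) = 181738*(-315900) = -57411034200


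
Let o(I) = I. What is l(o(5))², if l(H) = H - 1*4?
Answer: 1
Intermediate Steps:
l(H) = -4 + H (l(H) = H - 4 = -4 + H)
l(o(5))² = (-4 + 5)² = 1² = 1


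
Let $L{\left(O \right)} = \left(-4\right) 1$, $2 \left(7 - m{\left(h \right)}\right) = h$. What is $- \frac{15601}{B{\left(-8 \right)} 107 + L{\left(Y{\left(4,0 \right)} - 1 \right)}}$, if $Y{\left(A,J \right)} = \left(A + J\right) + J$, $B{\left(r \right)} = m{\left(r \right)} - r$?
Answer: $- \frac{15601}{2029} \approx -7.689$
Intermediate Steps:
$m{\left(h \right)} = 7 - \frac{h}{2}$
$B{\left(r \right)} = 7 - \frac{3 r}{2}$ ($B{\left(r \right)} = \left(7 - \frac{r}{2}\right) - r = 7 - \frac{3 r}{2}$)
$Y{\left(A,J \right)} = A + 2 J$
$L{\left(O \right)} = -4$
$- \frac{15601}{B{\left(-8 \right)} 107 + L{\left(Y{\left(4,0 \right)} - 1 \right)}} = - \frac{15601}{\left(7 - -12\right) 107 - 4} = - \frac{15601}{\left(7 + 12\right) 107 - 4} = - \frac{15601}{19 \cdot 107 - 4} = - \frac{15601}{2033 - 4} = - \frac{15601}{2029}$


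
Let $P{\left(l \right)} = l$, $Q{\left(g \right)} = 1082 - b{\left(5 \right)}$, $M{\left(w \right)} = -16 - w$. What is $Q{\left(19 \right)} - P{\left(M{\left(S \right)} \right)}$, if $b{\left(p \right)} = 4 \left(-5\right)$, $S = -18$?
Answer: $1100$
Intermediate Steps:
$b{\left(p \right)} = -20$
$Q{\left(g \right)} = 1102$ ($Q{\left(g \right)} = 1082 - -20 = 1082 + 20 = 1102$)
$Q{\left(19 \right)} - P{\left(M{\left(S \right)} \right)} = 1102 - \left(-16 - -18\right) = 1102 - \left(-16 + 18\right) = 1102 - 2 = 1100$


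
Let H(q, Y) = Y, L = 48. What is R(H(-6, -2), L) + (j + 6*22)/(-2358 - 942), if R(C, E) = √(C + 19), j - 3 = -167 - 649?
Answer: 227/1100 + √17 ≈ 4.3295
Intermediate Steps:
j = -813 (j = 3 + (-167 - 649) = 3 - 816 = -813)
R(C, E) = √(19 + C)
R(H(-6, -2), L) + (j + 6*22)/(-2358 - 942) = √(19 - 2) + (-813 + 6*22)/(-2358 - 942) = √17 + (-813 + 132)/(-3300) = √17 - 681*(-1/3300) = √17 + 227/1100 = 227/1100 + √17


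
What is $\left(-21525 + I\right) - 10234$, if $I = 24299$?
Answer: $-7460$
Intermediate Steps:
$\left(-21525 + I\right) - 10234 = \left(-21525 + 24299\right) - 10234 = 2774 - 10234 = -7460$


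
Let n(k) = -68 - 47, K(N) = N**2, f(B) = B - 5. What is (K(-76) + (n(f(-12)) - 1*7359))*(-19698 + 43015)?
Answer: -39592266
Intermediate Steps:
f(B) = -5 + B
n(k) = -115
(K(-76) + (n(f(-12)) - 1*7359))*(-19698 + 43015) = ((-76)**2 + (-115 - 1*7359))*(-19698 + 43015) = (5776 + (-115 - 7359))*23317 = (5776 - 7474)*23317 = -1698*23317 = -39592266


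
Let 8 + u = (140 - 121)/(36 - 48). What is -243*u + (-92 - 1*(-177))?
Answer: 9655/4 ≈ 2413.8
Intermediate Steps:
u = -115/12 (u = -8 + (140 - 121)/(36 - 48) = -8 + 19/(-12) = -8 + 19*(-1/12) = -8 - 19/12 = -115/12 ≈ -9.5833)
-243*u + (-92 - 1*(-177)) = -243*(-115/12) + (-92 - 1*(-177)) = 9315/4 + (-92 + 177) = 9315/4 + 85 = 9655/4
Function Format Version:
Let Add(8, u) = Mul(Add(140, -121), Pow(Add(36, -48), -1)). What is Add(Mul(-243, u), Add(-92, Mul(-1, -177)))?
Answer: Rational(9655, 4) ≈ 2413.8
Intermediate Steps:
u = Rational(-115, 12) (u = Add(-8, Mul(Add(140, -121), Pow(Add(36, -48), -1))) = Add(-8, Mul(19, Pow(-12, -1))) = Add(-8, Mul(19, Rational(-1, 12))) = Add(-8, Rational(-19, 12)) = Rational(-115, 12) ≈ -9.5833)
Add(Mul(-243, u), Add(-92, Mul(-1, -177))) = Add(Mul(-243, Rational(-115, 12)), Add(-92, Mul(-1, -177))) = Add(Rational(9315, 4), Add(-92, 177)) = Add(Rational(9315, 4), 85) = Rational(9655, 4)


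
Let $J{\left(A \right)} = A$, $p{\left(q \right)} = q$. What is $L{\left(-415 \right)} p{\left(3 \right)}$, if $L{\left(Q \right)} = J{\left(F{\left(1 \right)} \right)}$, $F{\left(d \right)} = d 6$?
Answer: $18$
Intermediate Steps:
$F{\left(d \right)} = 6 d$
$L{\left(Q \right)} = 6$ ($L{\left(Q \right)} = 6 \cdot 1 = 6$)
$L{\left(-415 \right)} p{\left(3 \right)} = 6 \cdot 3 = 18$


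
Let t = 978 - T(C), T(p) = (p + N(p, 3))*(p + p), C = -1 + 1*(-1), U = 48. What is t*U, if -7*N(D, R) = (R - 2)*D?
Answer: 326304/7 ≈ 46615.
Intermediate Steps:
C = -2 (C = -1 - 1 = -2)
N(D, R) = -D*(-2 + R)/7 (N(D, R) = -(R - 2)*D/7 = -(-2 + R)*D/7 = -D*(-2 + R)/7)
T(p) = 12*p**2/7 (T(p) = (p + p*(2 - 1*3)/7)*(p + p) = (p + p*(2 - 3)/7)*(2*p) = (p + (1/7)*p*(-1))*(2*p) = (p - p/7)*(2*p) = (6*p/7)*(2*p) = 12*p**2/7)
t = 6798/7 (t = 978 - 12*(-2)**2/7 = 978 - 12*4/7 = 978 - 1*48/7 = 978 - 48/7 = 6798/7 ≈ 971.14)
t*U = (6798/7)*48 = 326304/7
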